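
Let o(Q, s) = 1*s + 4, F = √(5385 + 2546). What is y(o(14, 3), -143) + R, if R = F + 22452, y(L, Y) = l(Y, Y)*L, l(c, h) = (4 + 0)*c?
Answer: 18448 + √7931 ≈ 18537.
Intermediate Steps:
l(c, h) = 4*c
F = √7931 ≈ 89.056
o(Q, s) = 4 + s (o(Q, s) = s + 4 = 4 + s)
y(L, Y) = 4*L*Y (y(L, Y) = (4*Y)*L = 4*L*Y)
R = 22452 + √7931 (R = √7931 + 22452 = 22452 + √7931 ≈ 22541.)
y(o(14, 3), -143) + R = 4*(4 + 3)*(-143) + (22452 + √7931) = 4*7*(-143) + (22452 + √7931) = -4004 + (22452 + √7931) = 18448 + √7931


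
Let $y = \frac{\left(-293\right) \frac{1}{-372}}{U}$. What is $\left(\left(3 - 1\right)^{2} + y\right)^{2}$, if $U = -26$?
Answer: $\frac{1474176025}{93547584} \approx 15.759$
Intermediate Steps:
$y = - \frac{293}{9672}$ ($y = \frac{\left(-293\right) \frac{1}{-372}}{-26} = \left(-293\right) \left(- \frac{1}{372}\right) \left(- \frac{1}{26}\right) = \frac{293}{372} \left(- \frac{1}{26}\right) = - \frac{293}{9672} \approx -0.030294$)
$\left(\left(3 - 1\right)^{2} + y\right)^{2} = \left(\left(3 - 1\right)^{2} - \frac{293}{9672}\right)^{2} = \left(2^{2} - \frac{293}{9672}\right)^{2} = \left(4 - \frac{293}{9672}\right)^{2} = \left(\frac{38395}{9672}\right)^{2} = \frac{1474176025}{93547584}$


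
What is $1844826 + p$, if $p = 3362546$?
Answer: $5207372$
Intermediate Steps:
$1844826 + p = 1844826 + 3362546 = 5207372$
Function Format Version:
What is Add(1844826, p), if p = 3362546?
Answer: 5207372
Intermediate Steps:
Add(1844826, p) = Add(1844826, 3362546) = 5207372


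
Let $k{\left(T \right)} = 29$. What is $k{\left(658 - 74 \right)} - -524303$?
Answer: $524332$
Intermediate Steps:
$k{\left(658 - 74 \right)} - -524303 = 29 - -524303 = 29 + 524303 = 524332$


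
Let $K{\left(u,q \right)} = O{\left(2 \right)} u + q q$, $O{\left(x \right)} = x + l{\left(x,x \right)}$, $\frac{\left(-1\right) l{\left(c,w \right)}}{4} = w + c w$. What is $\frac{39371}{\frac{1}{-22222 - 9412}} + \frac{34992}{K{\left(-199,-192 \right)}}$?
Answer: $- \frac{25682676297398}{20621} \approx -1.2455 \cdot 10^{9}$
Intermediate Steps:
$l{\left(c,w \right)} = - 4 w - 4 c w$ ($l{\left(c,w \right)} = - 4 \left(w + c w\right) = - 4 w - 4 c w$)
$O{\left(x \right)} = x - 4 x \left(1 + x\right)$
$K{\left(u,q \right)} = q^{2} - 22 u$ ($K{\left(u,q \right)} = 2 \left(-3 - 8\right) u + q q = 2 \left(-3 - 8\right) u + q^{2} = 2 \left(-11\right) u + q^{2} = - 22 u + q^{2} = q^{2} - 22 u$)
$\frac{39371}{\frac{1}{-22222 - 9412}} + \frac{34992}{K{\left(-199,-192 \right)}} = \frac{39371}{\frac{1}{-22222 - 9412}} + \frac{34992}{\left(-192\right)^{2} - -4378} = \frac{39371}{\frac{1}{-31634}} + \frac{34992}{36864 + 4378} = \frac{39371}{- \frac{1}{31634}} + \frac{34992}{41242} = 39371 \left(-31634\right) + 34992 \cdot \frac{1}{41242} = -1245462214 + \frac{17496}{20621} = - \frac{25682676297398}{20621}$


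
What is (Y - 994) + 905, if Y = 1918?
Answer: 1829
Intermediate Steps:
(Y - 994) + 905 = (1918 - 994) + 905 = 924 + 905 = 1829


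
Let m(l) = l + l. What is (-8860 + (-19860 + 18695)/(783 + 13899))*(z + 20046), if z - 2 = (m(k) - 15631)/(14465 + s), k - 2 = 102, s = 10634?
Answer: -65454120495297365/368503518 ≈ -1.7762e+8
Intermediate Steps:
k = 104 (k = 2 + 102 = 104)
m(l) = 2*l
z = 34775/25099 (z = 2 + (2*104 - 15631)/(14465 + 10634) = 2 + (208 - 15631)/25099 = 2 - 15423*1/25099 = 2 - 15423/25099 = 34775/25099 ≈ 1.3855)
(-8860 + (-19860 + 18695)/(783 + 13899))*(z + 20046) = (-8860 + (-19860 + 18695)/(783 + 13899))*(34775/25099 + 20046) = (-8860 - 1165/14682)*(503169329/25099) = -130083685/14682*503169329/25099 = -65454120495297365/368503518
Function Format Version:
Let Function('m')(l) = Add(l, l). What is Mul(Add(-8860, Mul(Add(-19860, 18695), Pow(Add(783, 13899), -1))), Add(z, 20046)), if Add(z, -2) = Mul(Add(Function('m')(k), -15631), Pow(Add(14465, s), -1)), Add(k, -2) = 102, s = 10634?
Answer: Rational(-65454120495297365, 368503518) ≈ -1.7762e+8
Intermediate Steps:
k = 104 (k = Add(2, 102) = 104)
Function('m')(l) = Mul(2, l)
z = Rational(34775, 25099) (z = Add(2, Mul(Add(Mul(2, 104), -15631), Pow(Add(14465, 10634), -1))) = Add(2, Mul(Add(208, -15631), Pow(25099, -1))) = Add(2, Mul(-15423, Rational(1, 25099))) = Add(2, Rational(-15423, 25099)) = Rational(34775, 25099) ≈ 1.3855)
Mul(Add(-8860, Mul(Add(-19860, 18695), Pow(Add(783, 13899), -1))), Add(z, 20046)) = Mul(Add(-8860, Mul(Add(-19860, 18695), Pow(Add(783, 13899), -1))), Add(Rational(34775, 25099), 20046)) = Mul(Add(-8860, Mul(-1165, Pow(14682, -1))), Rational(503169329, 25099)) = Mul(Add(-8860, Mul(-1165, Rational(1, 14682))), Rational(503169329, 25099)) = Mul(Add(-8860, Rational(-1165, 14682)), Rational(503169329, 25099)) = Mul(Rational(-130083685, 14682), Rational(503169329, 25099)) = Rational(-65454120495297365, 368503518)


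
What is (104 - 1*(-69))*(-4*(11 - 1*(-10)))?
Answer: -14532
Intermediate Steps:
(104 - 1*(-69))*(-4*(11 - 1*(-10))) = (104 + 69)*(-4*(11 + 10)) = 173*(-4*21) = 173*(-84) = -14532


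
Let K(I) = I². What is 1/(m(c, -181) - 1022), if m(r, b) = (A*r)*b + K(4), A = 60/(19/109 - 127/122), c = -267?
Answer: -2305/7714148182 ≈ -2.9880e-7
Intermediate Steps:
A = -159576/2305 (A = 60/(19*(1/109) - 127*1/122) = 60/(19/109 - 127/122) = 60/(-11525/13298) = 60*(-13298/11525) = -159576/2305 ≈ -69.230)
m(r, b) = 16 - 159576*b*r/2305 (m(r, b) = (-159576*r/2305)*b + 4² = -159576*b*r/2305 + 16 = 16 - 159576*b*r/2305)
1/(m(c, -181) - 1022) = 1/((16 - 159576/2305*(-181)*(-267)) - 1022) = 1/((16 - 7711829352/2305) - 1022) = 1/(-7711792472/2305 - 1022) = 1/(-7714148182/2305) = -2305/7714148182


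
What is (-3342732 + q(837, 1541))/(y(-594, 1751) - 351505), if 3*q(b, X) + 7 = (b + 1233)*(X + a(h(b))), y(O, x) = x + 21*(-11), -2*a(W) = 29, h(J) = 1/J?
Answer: 6868348/1049955 ≈ 6.5416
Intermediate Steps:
a(W) = -29/2 (a(W) = -½*29 = -29/2)
y(O, x) = -231 + x (y(O, x) = x - 231 = -231 + x)
q(b, X) = -7/3 + (1233 + b)*(-29/2 + X)/3 (q(b, X) = -7/3 + ((b + 1233)*(X - 29/2))/3 = -7/3 + ((1233 + b)*(-29/2 + X))/3 = -7/3 + (1233 + b)*(-29/2 + X)/3)
(-3342732 + q(837, 1541))/(y(-594, 1751) - 351505) = (-3342732 + (-35771/6 + 411*1541 - 29/6*837 + (⅓)*1541*837))/((-231 + 1751) - 351505) = (-3342732 + (-35771/6 + 633351 - 8091/2 + 429939))/(1520 - 351505) = (-3342732 + 3159848/3)/(-349985) = -6868348/3*(-1/349985) = 6868348/1049955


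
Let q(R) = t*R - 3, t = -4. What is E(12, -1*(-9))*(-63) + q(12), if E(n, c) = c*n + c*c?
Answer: -11958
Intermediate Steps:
q(R) = -3 - 4*R (q(R) = -4*R - 3 = -3 - 4*R)
E(n, c) = c² + c*n (E(n, c) = c*n + c² = c² + c*n)
E(12, -1*(-9))*(-63) + q(12) = ((-1*(-9))*(-1*(-9) + 12))*(-63) + (-3 - 4*12) = (9*(9 + 12))*(-63) + (-3 - 48) = (9*21)*(-63) - 51 = 189*(-63) - 51 = -11907 - 51 = -11958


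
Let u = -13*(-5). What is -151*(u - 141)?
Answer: 11476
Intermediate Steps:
u = 65
-151*(u - 141) = -151*(65 - 141) = -151*(-76) = 11476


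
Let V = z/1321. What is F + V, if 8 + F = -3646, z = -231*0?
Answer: -3654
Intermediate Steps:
z = 0
F = -3654 (F = -8 - 3646 = -3654)
V = 0 (V = 0/1321 = 0*(1/1321) = 0)
F + V = -3654 + 0 = -3654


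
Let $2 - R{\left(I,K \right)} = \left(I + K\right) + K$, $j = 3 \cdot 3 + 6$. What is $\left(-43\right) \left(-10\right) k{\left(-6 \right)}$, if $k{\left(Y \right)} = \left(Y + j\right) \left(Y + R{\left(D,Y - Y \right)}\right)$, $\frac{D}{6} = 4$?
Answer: $-108360$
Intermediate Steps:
$D = 24$ ($D = 6 \cdot 4 = 24$)
$j = 15$ ($j = 9 + 6 = 15$)
$R{\left(I,K \right)} = 2 - I - 2 K$ ($R{\left(I,K \right)} = 2 - \left(\left(I + K\right) + K\right) = 2 - \left(I + 2 K\right) = 2 - I - 2 K$)
$k{\left(Y \right)} = \left(-22 + Y\right) \left(15 + Y\right)$ ($k{\left(Y \right)} = \left(Y + 15\right) \left(Y - \left(22 + 2 \left(Y - Y\right)\right)\right) = \left(15 + Y\right) \left(Y - 22\right) = \left(15 + Y\right) \left(-22 + Y\right) = \left(-22 + Y\right) \left(15 + Y\right)$)
$\left(-43\right) \left(-10\right) k{\left(-6 \right)} = \left(-43\right) \left(-10\right) \left(-330 + \left(-6\right)^{2} - -42\right) = 430 \left(-330 + 36 + 42\right) = 430 \left(-252\right) = -108360$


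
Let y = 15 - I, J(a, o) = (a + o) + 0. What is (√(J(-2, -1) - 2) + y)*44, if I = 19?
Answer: -176 + 44*I*√5 ≈ -176.0 + 98.387*I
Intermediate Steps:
J(a, o) = a + o
y = -4 (y = 15 - 1*19 = 15 - 19 = -4)
(√(J(-2, -1) - 2) + y)*44 = (√((-2 - 1) - 2) - 4)*44 = (√(-3 - 2) - 4)*44 = (√(-5) - 4)*44 = (I*√5 - 4)*44 = (-4 + I*√5)*44 = -176 + 44*I*√5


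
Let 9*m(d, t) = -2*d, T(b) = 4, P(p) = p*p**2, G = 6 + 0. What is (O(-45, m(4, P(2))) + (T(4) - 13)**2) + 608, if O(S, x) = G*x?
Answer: 2051/3 ≈ 683.67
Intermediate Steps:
G = 6
P(p) = p**3
m(d, t) = -2*d/9 (m(d, t) = (-2*d)/9 = -2*d/9)
O(S, x) = 6*x
(O(-45, m(4, P(2))) + (T(4) - 13)**2) + 608 = (6*(-2/9*4) + (4 - 13)**2) + 608 = (6*(-8/9) + (-9)**2) + 608 = (-16/3 + 81) + 608 = 227/3 + 608 = 2051/3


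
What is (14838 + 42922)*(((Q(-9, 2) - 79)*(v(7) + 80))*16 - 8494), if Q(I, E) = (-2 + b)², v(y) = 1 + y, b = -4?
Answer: -3987634880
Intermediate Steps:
Q(I, E) = 36 (Q(I, E) = (-2 - 4)² = (-6)² = 36)
(14838 + 42922)*(((Q(-9, 2) - 79)*(v(7) + 80))*16 - 8494) = (14838 + 42922)*(((36 - 79)*((1 + 7) + 80))*16 - 8494) = 57760*(-43*(8 + 80)*16 - 8494) = 57760*(-43*88*16 - 8494) = 57760*(-3784*16 - 8494) = 57760*(-60544 - 8494) = 57760*(-69038) = -3987634880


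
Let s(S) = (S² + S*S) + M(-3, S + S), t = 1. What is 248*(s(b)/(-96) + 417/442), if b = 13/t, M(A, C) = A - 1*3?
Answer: -413509/663 ≈ -623.69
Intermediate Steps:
M(A, C) = -3 + A (M(A, C) = A - 3 = -3 + A)
b = 13 (b = 13/1 = 13*1 = 13)
s(S) = -6 + 2*S² (s(S) = (S² + S*S) + (-3 - 3) = (S² + S²) - 6 = 2*S² - 6 = -6 + 2*S²)
248*(s(b)/(-96) + 417/442) = 248*((-6 + 2*13²)/(-96) + 417/442) = 248*((-6 + 2*169)*(-1/96) + 417*(1/442)) = 248*((-6 + 338)*(-1/96) + 417/442) = 248*(332*(-1/96) + 417/442) = 248*(-83/24 + 417/442) = 248*(-13339/5304) = -413509/663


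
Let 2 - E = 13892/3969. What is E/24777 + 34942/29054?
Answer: 1718010126265/1428583916151 ≈ 1.2026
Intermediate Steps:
E = -5954/3969 (E = 2 - 13892/3969 = -5954/3969 ≈ -1.5001)
E/24777 + 34942/29054 = -5954/3969/24777 + 34942/29054 = -5954/3969*1/24777 + 34942*(1/29054) = -5954/98339913 + 17471/14527 = 1718010126265/1428583916151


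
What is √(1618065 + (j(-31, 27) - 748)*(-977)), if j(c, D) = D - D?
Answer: √2348861 ≈ 1532.6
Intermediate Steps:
j(c, D) = 0
√(1618065 + (j(-31, 27) - 748)*(-977)) = √(1618065 + (0 - 748)*(-977)) = √(1618065 - 748*(-977)) = √(1618065 + 730796) = √2348861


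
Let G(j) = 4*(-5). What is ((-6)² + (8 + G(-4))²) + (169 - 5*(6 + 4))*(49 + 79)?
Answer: 15412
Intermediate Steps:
G(j) = -20
((-6)² + (8 + G(-4))²) + (169 - 5*(6 + 4))*(49 + 79) = ((-6)² + (8 - 20)²) + (169 - 5*(6 + 4))*(49 + 79) = (36 + (-12)²) + (169 - 5*10)*128 = (36 + 144) + (169 - 50)*128 = 180 + 119*128 = 180 + 15232 = 15412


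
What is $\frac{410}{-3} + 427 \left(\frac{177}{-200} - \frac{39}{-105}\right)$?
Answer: $- \frac{213577}{600} \approx -355.96$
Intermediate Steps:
$\frac{410}{-3} + 427 \left(\frac{177}{-200} - \frac{39}{-105}\right) = 410 \left(- \frac{1}{3}\right) + 427 \left(177 \left(- \frac{1}{200}\right) - - \frac{13}{35}\right) = - \frac{410}{3} + 427 \left(- \frac{177}{200} + \frac{13}{35}\right) = - \frac{410}{3} + 427 \left(- \frac{719}{1400}\right) = - \frac{410}{3} - \frac{43859}{200} = - \frac{213577}{600}$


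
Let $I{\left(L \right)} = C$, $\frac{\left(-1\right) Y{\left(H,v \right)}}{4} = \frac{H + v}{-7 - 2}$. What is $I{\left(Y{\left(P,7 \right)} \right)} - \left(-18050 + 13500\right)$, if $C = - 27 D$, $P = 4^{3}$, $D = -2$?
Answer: $4604$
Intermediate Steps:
$P = 64$
$Y{\left(H,v \right)} = \frac{4 H}{9} + \frac{4 v}{9}$ ($Y{\left(H,v \right)} = - 4 \frac{H + v}{-7 - 2} = - 4 \frac{H + v}{-9} = - 4 \left(H + v\right) \left(- \frac{1}{9}\right) = - 4 \left(- \frac{H}{9} - \frac{v}{9}\right) = \frac{4 H}{9} + \frac{4 v}{9}$)
$C = 54$ ($C = \left(-27\right) \left(-2\right) = 54$)
$I{\left(L \right)} = 54$
$I{\left(Y{\left(P,7 \right)} \right)} - \left(-18050 + 13500\right) = 54 - \left(-18050 + 13500\right) = 54 - -4550 = 54 + 4550 = 4604$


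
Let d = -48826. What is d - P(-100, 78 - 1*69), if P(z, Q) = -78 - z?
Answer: -48848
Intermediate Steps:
d - P(-100, 78 - 1*69) = -48826 - (-78 - 1*(-100)) = -48826 - (-78 + 100) = -48826 - 1*22 = -48826 - 22 = -48848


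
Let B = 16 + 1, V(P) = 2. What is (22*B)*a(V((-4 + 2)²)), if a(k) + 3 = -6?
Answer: -3366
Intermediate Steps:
a(k) = -9 (a(k) = -3 - 6 = -9)
B = 17
(22*B)*a(V((-4 + 2)²)) = (22*17)*(-9) = 374*(-9) = -3366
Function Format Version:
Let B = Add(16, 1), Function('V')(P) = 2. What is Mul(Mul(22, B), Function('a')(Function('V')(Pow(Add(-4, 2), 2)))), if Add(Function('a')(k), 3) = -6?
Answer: -3366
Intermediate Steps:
Function('a')(k) = -9 (Function('a')(k) = Add(-3, -6) = -9)
B = 17
Mul(Mul(22, B), Function('a')(Function('V')(Pow(Add(-4, 2), 2)))) = Mul(Mul(22, 17), -9) = Mul(374, -9) = -3366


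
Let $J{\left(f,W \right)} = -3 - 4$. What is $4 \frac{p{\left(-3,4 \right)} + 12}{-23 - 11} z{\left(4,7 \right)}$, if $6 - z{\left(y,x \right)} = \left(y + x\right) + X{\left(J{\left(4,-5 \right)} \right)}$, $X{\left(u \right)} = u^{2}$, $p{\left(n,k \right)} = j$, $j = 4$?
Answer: $\frac{1728}{17} \approx 101.65$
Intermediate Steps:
$p{\left(n,k \right)} = 4$
$J{\left(f,W \right)} = -7$ ($J{\left(f,W \right)} = -3 - 4 = -7$)
$z{\left(y,x \right)} = -43 - x - y$ ($z{\left(y,x \right)} = 6 - \left(\left(y + x\right) + \left(-7\right)^{2}\right) = 6 - \left(\left(x + y\right) + 49\right) = 6 - \left(49 + x + y\right) = -43 - x - y$)
$4 \frac{p{\left(-3,4 \right)} + 12}{-23 - 11} z{\left(4,7 \right)} = 4 \frac{4 + 12}{-23 - 11} \left(-43 - 7 - 4\right) = 4 \frac{16}{-34} \left(-43 - 7 - 4\right) = 4 \cdot 16 \left(- \frac{1}{34}\right) \left(-54\right) = 4 \left(- \frac{8}{17}\right) \left(-54\right) = \left(- \frac{32}{17}\right) \left(-54\right) = \frac{1728}{17}$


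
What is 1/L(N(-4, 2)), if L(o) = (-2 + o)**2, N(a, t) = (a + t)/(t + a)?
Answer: 1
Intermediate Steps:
N(a, t) = 1 (N(a, t) = (a + t)/(a + t) = 1)
1/L(N(-4, 2)) = 1/((-2 + 1)**2) = 1/((-1)**2) = 1/1 = 1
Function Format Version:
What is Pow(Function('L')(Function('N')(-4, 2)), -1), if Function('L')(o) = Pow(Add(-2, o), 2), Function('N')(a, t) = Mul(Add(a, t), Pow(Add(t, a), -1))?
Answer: 1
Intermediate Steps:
Function('N')(a, t) = 1 (Function('N')(a, t) = Mul(Add(a, t), Pow(Add(a, t), -1)) = 1)
Pow(Function('L')(Function('N')(-4, 2)), -1) = Pow(Pow(Add(-2, 1), 2), -1) = Pow(Pow(-1, 2), -1) = Pow(1, -1) = 1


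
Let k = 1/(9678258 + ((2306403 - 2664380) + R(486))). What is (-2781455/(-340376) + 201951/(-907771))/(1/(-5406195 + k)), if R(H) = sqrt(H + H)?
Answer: -576740942431221317124549260401223/13420331745314239477223572 - 22105664219061*sqrt(3)/13420331745314239477223572 ≈ -4.2975e+7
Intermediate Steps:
R(H) = sqrt(2)*sqrt(H) (R(H) = sqrt(2*H) = sqrt(2)*sqrt(H))
k = 1/(9320281 + 18*sqrt(3)) (k = 1/(9678258 + ((2306403 - 2664380) + sqrt(2)*sqrt(486))) = 1/(9678258 + (-357977 + sqrt(2)*(9*sqrt(6)))) = 1/(9678258 + (-357977 + 18*sqrt(3))) = 1/(9320281 + 18*sqrt(3)) ≈ 1.0729e-7)
(-2781455/(-340376) + 201951/(-907771))/(1/(-5406195 + k)) = (-2781455/(-340376) + 201951/(-907771))/(1/(-5406195 + (9320281/86867637917989 - 18*sqrt(3)/86867637917989))) = (-2781455*(-1/340376) + 201951*(-1/907771))/(1/(-469623389774033221574/86867637917989 - 18*sqrt(3)/86867637917989)) = (2781455/340376 - 201951/907771)*(-469623389774033221574/86867637917989 - 18*sqrt(3)/86867637917989) = 2456184913229*(-469623389774033221574/86867637917989 - 18*sqrt(3)/86867637917989)/308983461896 = -576740942431221317124549260401223/13420331745314239477223572 - 22105664219061*sqrt(3)/13420331745314239477223572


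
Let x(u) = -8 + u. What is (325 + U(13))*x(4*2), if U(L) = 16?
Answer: 0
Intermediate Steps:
(325 + U(13))*x(4*2) = (325 + 16)*(-8 + 4*2) = 341*(-8 + 8) = 341*0 = 0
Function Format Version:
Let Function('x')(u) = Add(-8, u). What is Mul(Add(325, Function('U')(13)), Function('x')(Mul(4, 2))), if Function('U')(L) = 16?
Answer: 0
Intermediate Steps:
Mul(Add(325, Function('U')(13)), Function('x')(Mul(4, 2))) = Mul(Add(325, 16), Add(-8, Mul(4, 2))) = Mul(341, Add(-8, 8)) = Mul(341, 0) = 0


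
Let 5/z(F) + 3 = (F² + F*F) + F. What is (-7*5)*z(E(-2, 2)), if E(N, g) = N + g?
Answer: 175/3 ≈ 58.333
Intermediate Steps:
z(F) = 5/(-3 + F + 2*F²) (z(F) = 5/(-3 + ((F² + F*F) + F)) = 5/(-3 + ((F² + F²) + F)) = 5/(-3 + (2*F² + F)) = 5/(-3 + (F + 2*F²)) = 5/(-3 + F + 2*F²))
(-7*5)*z(E(-2, 2)) = (-7*5)*(5/(-3 + (-2 + 2) + 2*(-2 + 2)²)) = -175/(-3 + 0 + 2*0²) = -175/(-3 + 0 + 2*0) = -175/(-3 + 0 + 0) = -175/(-3) = -175*(-1)/3 = -35*(-5/3) = 175/3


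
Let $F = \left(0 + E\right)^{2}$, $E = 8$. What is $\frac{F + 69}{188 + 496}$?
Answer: $\frac{7}{36} \approx 0.19444$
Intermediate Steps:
$F = 64$ ($F = \left(0 + 8\right)^{2} = 8^{2} = 64$)
$\frac{F + 69}{188 + 496} = \frac{64 + 69}{188 + 496} = \frac{133}{684} = 133 \cdot \frac{1}{684} = \frac{7}{36}$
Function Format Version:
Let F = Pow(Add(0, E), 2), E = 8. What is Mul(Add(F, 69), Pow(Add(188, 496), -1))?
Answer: Rational(7, 36) ≈ 0.19444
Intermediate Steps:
F = 64 (F = Pow(Add(0, 8), 2) = Pow(8, 2) = 64)
Mul(Add(F, 69), Pow(Add(188, 496), -1)) = Mul(Add(64, 69), Pow(Add(188, 496), -1)) = Mul(133, Pow(684, -1)) = Mul(133, Rational(1, 684)) = Rational(7, 36)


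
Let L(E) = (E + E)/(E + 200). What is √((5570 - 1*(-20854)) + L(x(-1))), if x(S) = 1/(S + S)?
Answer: √4206726426/399 ≈ 162.55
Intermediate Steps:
x(S) = 1/(2*S)
L(E) = 2*E/(200 + E) (L(E) = (2*E)/(200 + E) = 2*E/(200 + E))
√((5570 - 1*(-20854)) + L(x(-1))) = √((5570 - 1*(-20854)) + 2*((½)/(-1))/(200 + (½)/(-1))) = √((5570 + 20854) + 2*((½)*(-1))/(200 + (½)*(-1))) = √(26424 + 2*(-½)/(200 - ½)) = √(26424 + 2*(-½)/(399/2)) = √(26424 + 2*(-½)*(2/399)) = √(26424 - 2/399) = √(10543174/399) = √4206726426/399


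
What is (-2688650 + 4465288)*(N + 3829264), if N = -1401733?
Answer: 4312843820778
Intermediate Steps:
(-2688650 + 4465288)*(N + 3829264) = (-2688650 + 4465288)*(-1401733 + 3829264) = 1776638*2427531 = 4312843820778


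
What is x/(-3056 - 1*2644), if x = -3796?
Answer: 949/1425 ≈ 0.66597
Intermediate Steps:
x/(-3056 - 1*2644) = -3796/(-3056 - 1*2644) = -3796/(-3056 - 2644) = -3796/(-5700) = -3796*(-1/5700) = 949/1425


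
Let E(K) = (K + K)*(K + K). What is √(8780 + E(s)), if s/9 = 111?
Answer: 4*√250049 ≈ 2000.2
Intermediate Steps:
s = 999 (s = 9*111 = 999)
E(K) = 4*K² (E(K) = (2*K)*(2*K) = 4*K²)
√(8780 + E(s)) = √(8780 + 4*999²) = √(8780 + 4*998001) = √(8780 + 3992004) = √4000784 = 4*√250049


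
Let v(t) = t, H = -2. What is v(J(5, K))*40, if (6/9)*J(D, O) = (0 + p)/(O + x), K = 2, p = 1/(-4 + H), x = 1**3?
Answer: -10/3 ≈ -3.3333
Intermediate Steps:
x = 1
p = -1/6 (p = 1/(-4 - 2) = 1/(-6) = -1/6 ≈ -0.16667)
J(D, O) = -1/(4*(1 + O)) (J(D, O) = 3*((0 - 1/6)/(O + 1))/2 = 3*(-1/(6*(1 + O)))/2 = -1/(4*(1 + O)))
v(J(5, K))*40 = -1/(4 + 4*2)*40 = -1/(4 + 8)*40 = -1/12*40 = -10/3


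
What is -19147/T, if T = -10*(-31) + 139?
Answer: -19147/449 ≈ -42.644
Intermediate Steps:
T = 449 (T = 310 + 139 = 449)
-19147/T = -19147/449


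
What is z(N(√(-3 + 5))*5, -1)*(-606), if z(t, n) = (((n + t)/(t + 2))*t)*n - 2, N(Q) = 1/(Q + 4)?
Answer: 30906/23 - 16665*√2/161 ≈ 1197.4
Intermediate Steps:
N(Q) = 1/(4 + Q)
z(t, n) = -2 + n*t*(n + t)/(2 + t) (z(t, n) = (((n + t)/(2 + t))*t)*n - 2 = (t*(n + t)/(2 + t))*n - 2 = n*t*(n + t)/(2 + t) - 2 = -2 + n*t*(n + t)/(2 + t))
z(N(√(-3 + 5))*5, -1)*(-606) = ((-4 - 2*5/(4 + √(-3 + 5)) - (5/(4 + √(-3 + 5)))² + (5/(4 + √(-3 + 5)))*(-1)²)/(2 + 5/(4 + √(-3 + 5))))*(-606) = ((-4 - 2*5/(4 + √2) - (5/(4 + √2))² + (5/(4 + √2))*1)/(2 + 5/(4 + √2)))*(-606) = ((-4 - 10/(4 + √2) - (5/(4 + √2))² + (5/(4 + √2))*1)/(2 + 5/(4 + √2)))*(-606) = ((-4 - 10/(4 + √2) - 25/(4 + √2)² + 5/(4 + √2))/(2 + 5/(4 + √2)))*(-606) = ((-4 - 25/(4 + √2)² - 5/(4 + √2))/(2 + 5/(4 + √2)))*(-606) = -606*(-4 - 25/(4 + √2)² - 5/(4 + √2))/(2 + 5/(4 + √2))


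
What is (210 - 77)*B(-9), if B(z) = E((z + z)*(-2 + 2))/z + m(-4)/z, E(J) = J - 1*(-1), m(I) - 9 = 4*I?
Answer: 266/3 ≈ 88.667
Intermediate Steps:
m(I) = 9 + 4*I
E(J) = 1 + J (E(J) = J + 1 = 1 + J)
B(z) = -6/z (B(z) = (1 + (z + z)*(-2 + 2))/z + (9 + 4*(-4))/z = (1 + (2*z)*0)/z + (9 - 16)/z = (1 + 0)/z - 7/z = 1/z - 7/z = -6/z)
(210 - 77)*B(-9) = (210 - 77)*(-6/(-9)) = 133*(-6*(-⅑)) = 133*(⅔) = 266/3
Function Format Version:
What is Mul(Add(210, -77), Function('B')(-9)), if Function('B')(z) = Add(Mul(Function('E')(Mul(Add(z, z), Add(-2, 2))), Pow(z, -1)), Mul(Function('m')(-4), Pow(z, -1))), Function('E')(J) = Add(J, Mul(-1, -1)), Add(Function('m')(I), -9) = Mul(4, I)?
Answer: Rational(266, 3) ≈ 88.667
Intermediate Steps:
Function('m')(I) = Add(9, Mul(4, I))
Function('E')(J) = Add(1, J) (Function('E')(J) = Add(J, 1) = Add(1, J))
Function('B')(z) = Mul(-6, Pow(z, -1)) (Function('B')(z) = Add(Mul(Add(1, Mul(Add(z, z), Add(-2, 2))), Pow(z, -1)), Mul(Add(9, Mul(4, -4)), Pow(z, -1))) = Add(Mul(Add(1, Mul(Mul(2, z), 0)), Pow(z, -1)), Mul(Add(9, -16), Pow(z, -1))) = Add(Mul(Add(1, 0), Pow(z, -1)), Mul(-7, Pow(z, -1))) = Add(Mul(1, Pow(z, -1)), Mul(-7, Pow(z, -1))) = Add(Pow(z, -1), Mul(-7, Pow(z, -1))) = Mul(-6, Pow(z, -1)))
Mul(Add(210, -77), Function('B')(-9)) = Mul(Add(210, -77), Mul(-6, Pow(-9, -1))) = Mul(133, Mul(-6, Rational(-1, 9))) = Mul(133, Rational(2, 3)) = Rational(266, 3)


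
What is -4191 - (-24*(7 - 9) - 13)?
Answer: -4226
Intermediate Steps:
-4191 - (-24*(7 - 9) - 13) = -4191 - (-24*(-2) - 13) = -4191 - (48 - 13) = -4191 - 1*35 = -4191 - 35 = -4226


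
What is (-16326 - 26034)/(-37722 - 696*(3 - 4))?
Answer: 7060/6171 ≈ 1.1441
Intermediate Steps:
(-16326 - 26034)/(-37722 - 696*(3 - 4)) = -42360/(-37722 - 696*(-1)) = -42360/(-37722 - 174*(-4)) = -42360/(-37722 + 696) = -42360/(-37026) = -42360*(-1/37026) = 7060/6171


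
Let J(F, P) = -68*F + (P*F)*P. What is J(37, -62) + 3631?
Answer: 143343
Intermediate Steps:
J(F, P) = -68*F + F*P² (J(F, P) = -68*F + (F*P)*P = -68*F + F*P²)
J(37, -62) + 3631 = 37*(-68 + (-62)²) + 3631 = 37*(-68 + 3844) + 3631 = 37*3776 + 3631 = 139712 + 3631 = 143343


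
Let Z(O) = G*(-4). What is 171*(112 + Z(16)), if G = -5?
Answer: 22572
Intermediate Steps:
Z(O) = 20 (Z(O) = -5*(-4) = 20)
171*(112 + Z(16)) = 171*(112 + 20) = 171*132 = 22572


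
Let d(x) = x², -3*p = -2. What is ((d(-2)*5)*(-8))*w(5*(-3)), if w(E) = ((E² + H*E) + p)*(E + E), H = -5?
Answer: 1443200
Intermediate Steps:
p = ⅔ (p = -⅓*(-2) = ⅔ ≈ 0.66667)
w(E) = 2*E*(⅔ + E² - 5*E) (w(E) = ((E² - 5*E) + ⅔)*(E + E) = (⅔ + E² - 5*E)*(2*E) = 2*E*(⅔ + E² - 5*E))
((d(-2)*5)*(-8))*w(5*(-3)) = (((-2)²*5)*(-8))*(2*(5*(-3))*(2 - 75*(-3) + 3*(5*(-3))²)/3) = ((4*5)*(-8))*((⅔)*(-15)*(2 - 15*(-15) + 3*(-15)²)) = (20*(-8))*((⅔)*(-15)*(2 + 225 + 3*225)) = -320*(-15)*(2 + 225 + 675)/3 = -320*(-15)*902/3 = -160*(-9020) = 1443200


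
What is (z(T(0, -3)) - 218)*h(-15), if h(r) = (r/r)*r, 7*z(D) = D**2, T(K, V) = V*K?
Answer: 3270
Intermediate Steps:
T(K, V) = K*V
z(D) = D**2/7
h(r) = r (h(r) = 1*r = r)
(z(T(0, -3)) - 218)*h(-15) = ((0*(-3))**2/7 - 218)*(-15) = ((1/7)*0**2 - 218)*(-15) = ((1/7)*0 - 218)*(-15) = (0 - 218)*(-15) = -218*(-15) = 3270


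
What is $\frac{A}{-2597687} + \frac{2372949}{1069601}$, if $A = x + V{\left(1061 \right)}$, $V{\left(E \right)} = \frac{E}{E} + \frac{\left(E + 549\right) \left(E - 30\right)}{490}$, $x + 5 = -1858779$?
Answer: $\frac{57040981023309}{19449420290209} \approx 2.9328$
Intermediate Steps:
$x = -1858784$ ($x = -5 - 1858779 = -1858784$)
$V{\left(E \right)} = 1 + \frac{\left(-30 + E\right) \left(549 + E\right)}{490}$ ($V{\left(E \right)} = 1 + \left(549 + E\right) \left(-30 + E\right) \frac{1}{490} = 1 + \left(-30 + E\right) \left(549 + E\right) \frac{1}{490} = 1 + \frac{\left(-30 + E\right) \left(549 + E\right)}{490}$)
$A = - \frac{12987768}{7}$ ($A = -1858784 + \left(- \frac{1598}{49} + \frac{1061^{2}}{490} + \frac{519}{490} \cdot 1061\right) = -1858784 + \left(- \frac{1598}{49} + \frac{1}{490} \cdot 1125721 + \frac{550659}{490}\right) = -1858784 + \left(- \frac{1598}{49} + \frac{1125721}{490} + \frac{550659}{490}\right) = -1858784 + \frac{23720}{7} = - \frac{12987768}{7} \approx -1.8554 \cdot 10^{6}$)
$\frac{A}{-2597687} + \frac{2372949}{1069601} = - \frac{12987768}{7 \left(-2597687\right)} + \frac{2372949}{1069601} = \left(- \frac{12987768}{7}\right) \left(- \frac{1}{2597687}\right) + 2372949 \cdot \frac{1}{1069601} = \frac{12987768}{18183809} + \frac{2372949}{1069601} = \frac{57040981023309}{19449420290209}$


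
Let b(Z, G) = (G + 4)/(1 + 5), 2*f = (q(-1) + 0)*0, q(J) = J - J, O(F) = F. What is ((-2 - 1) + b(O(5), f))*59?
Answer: -413/3 ≈ -137.67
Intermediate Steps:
q(J) = 0
f = 0 (f = ((0 + 0)*0)/2 = (0*0)/2 = (½)*0 = 0)
b(Z, G) = ⅔ + G/6 (b(Z, G) = (4 + G)/6 = (4 + G)*(⅙) = ⅔ + G/6)
((-2 - 1) + b(O(5), f))*59 = ((-2 - 1) + (⅔ + (⅙)*0))*59 = (-3 + (⅔ + 0))*59 = (-3 + ⅔)*59 = -7/3*59 = -413/3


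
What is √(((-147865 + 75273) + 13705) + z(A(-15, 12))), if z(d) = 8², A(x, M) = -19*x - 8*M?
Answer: I*√58823 ≈ 242.53*I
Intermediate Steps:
z(d) = 64
√(((-147865 + 75273) + 13705) + z(A(-15, 12))) = √(((-147865 + 75273) + 13705) + 64) = √((-72592 + 13705) + 64) = √(-58887 + 64) = √(-58823) = I*√58823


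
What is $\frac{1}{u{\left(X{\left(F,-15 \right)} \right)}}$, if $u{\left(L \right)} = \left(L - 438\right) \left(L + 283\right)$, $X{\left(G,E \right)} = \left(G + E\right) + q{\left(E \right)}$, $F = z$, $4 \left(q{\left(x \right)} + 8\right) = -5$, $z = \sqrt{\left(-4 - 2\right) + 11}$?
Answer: $- \frac{6123632}{732389181109} + \frac{52096 \sqrt{5}}{3661945905545} \approx -8.3294 \cdot 10^{-6}$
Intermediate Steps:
$z = \sqrt{5}$ ($z = \sqrt{-6 + 11} = \sqrt{5} \approx 2.2361$)
$q{\left(x \right)} = - \frac{37}{4}$ ($q{\left(x \right)} = -8 + \frac{1}{4} \left(-5\right) = -8 - \frac{5}{4} = - \frac{37}{4}$)
$F = \sqrt{5} \approx 2.2361$
$X{\left(G,E \right)} = - \frac{37}{4} + E + G$ ($X{\left(G,E \right)} = \left(G + E\right) - \frac{37}{4} = \left(E + G\right) - \frac{37}{4} = - \frac{37}{4} + E + G$)
$u{\left(L \right)} = \left(-438 + L\right) \left(283 + L\right)$
$\frac{1}{u{\left(X{\left(F,-15 \right)} \right)}} = \frac{1}{-123954 + \left(- \frac{37}{4} - 15 + \sqrt{5}\right)^{2} - 155 \left(- \frac{37}{4} - 15 + \sqrt{5}\right)} = \frac{1}{-123954 + \left(- \frac{97}{4} + \sqrt{5}\right)^{2} - 155 \left(- \frac{97}{4} + \sqrt{5}\right)} = \frac{1}{-123954 + \left(- \frac{97}{4} + \sqrt{5}\right)^{2} + \left(\frac{15035}{4} - 155 \sqrt{5}\right)} = \frac{1}{- \frac{480781}{4} + \left(- \frac{97}{4} + \sqrt{5}\right)^{2} - 155 \sqrt{5}}$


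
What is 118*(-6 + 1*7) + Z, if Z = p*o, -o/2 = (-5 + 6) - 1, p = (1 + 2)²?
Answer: 118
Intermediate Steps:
p = 9 (p = 3² = 9)
o = 0 (o = -2*((-5 + 6) - 1) = -2*(1 - 1) = -2*0 = 0)
Z = 0 (Z = 9*0 = 0)
118*(-6 + 1*7) + Z = 118*(-6 + 1*7) + 0 = 118*(-6 + 7) + 0 = 118*1 + 0 = 118 + 0 = 118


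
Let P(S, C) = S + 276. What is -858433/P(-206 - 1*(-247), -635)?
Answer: -858433/317 ≈ -2708.0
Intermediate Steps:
P(S, C) = 276 + S
-858433/P(-206 - 1*(-247), -635) = -858433/(276 + (-206 - 1*(-247))) = -858433/(276 + (-206 + 247)) = -858433/(276 + 41) = -858433/317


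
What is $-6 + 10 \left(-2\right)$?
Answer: $-26$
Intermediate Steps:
$-6 + 10 \left(-2\right) = -6 - 20 = -26$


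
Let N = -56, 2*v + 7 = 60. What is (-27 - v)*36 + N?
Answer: -1982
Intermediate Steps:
v = 53/2 (v = -7/2 + (½)*60 = -7/2 + 30 = 53/2 ≈ 26.500)
(-27 - v)*36 + N = (-27 - 1*53/2)*36 - 56 = (-27 - 53/2)*36 - 56 = -107/2*36 - 56 = -1926 - 56 = -1982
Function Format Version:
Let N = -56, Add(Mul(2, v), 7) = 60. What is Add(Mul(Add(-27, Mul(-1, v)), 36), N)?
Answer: -1982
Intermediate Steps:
v = Rational(53, 2) (v = Add(Rational(-7, 2), Mul(Rational(1, 2), 60)) = Add(Rational(-7, 2), 30) = Rational(53, 2) ≈ 26.500)
Add(Mul(Add(-27, Mul(-1, v)), 36), N) = Add(Mul(Add(-27, Mul(-1, Rational(53, 2))), 36), -56) = Add(Mul(Add(-27, Rational(-53, 2)), 36), -56) = Add(Mul(Rational(-107, 2), 36), -56) = Add(-1926, -56) = -1982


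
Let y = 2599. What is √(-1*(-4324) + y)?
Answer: √6923 ≈ 83.205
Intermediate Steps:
√(-1*(-4324) + y) = √(-1*(-4324) + 2599) = √(4324 + 2599) = √6923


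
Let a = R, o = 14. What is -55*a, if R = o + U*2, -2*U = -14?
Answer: -1540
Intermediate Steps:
U = 7 (U = -1/2*(-14) = 7)
R = 28 (R = 14 + 7*2 = 14 + 14 = 28)
a = 28
-55*a = -55*28 = -1540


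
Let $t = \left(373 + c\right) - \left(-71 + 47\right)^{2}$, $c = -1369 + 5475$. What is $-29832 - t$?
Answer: $-33735$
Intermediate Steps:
$c = 4106$
$t = 3903$ ($t = \left(373 + 4106\right) - \left(-71 + 47\right)^{2} = 4479 - \left(-24\right)^{2} = 4479 - 576 = 3903$)
$-29832 - t = -29832 - 3903 = -33735$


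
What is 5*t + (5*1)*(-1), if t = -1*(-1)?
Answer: 0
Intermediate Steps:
t = 1
5*t + (5*1)*(-1) = 5*1 + (5*1)*(-1) = 5 + 5*(-1) = 5 - 5 = 0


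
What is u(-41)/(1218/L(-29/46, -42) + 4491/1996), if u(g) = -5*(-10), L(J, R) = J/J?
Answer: 200/4881 ≈ 0.040975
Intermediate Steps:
L(J, R) = 1
u(g) = 50
u(-41)/(1218/L(-29/46, -42) + 4491/1996) = 50/(1218/1 + 4491/1996) = 50/(1218*1 + 4491*(1/1996)) = 50/(1218 + 9/4) = 50/(4881/4) = 50*(4/4881) = 200/4881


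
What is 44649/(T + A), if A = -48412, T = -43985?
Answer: -14883/30799 ≈ -0.48323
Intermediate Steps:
44649/(T + A) = 44649/(-43985 - 48412) = 44649/(-92397) = 44649*(-1/92397) = -14883/30799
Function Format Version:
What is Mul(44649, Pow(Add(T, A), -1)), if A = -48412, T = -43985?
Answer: Rational(-14883, 30799) ≈ -0.48323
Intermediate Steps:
Mul(44649, Pow(Add(T, A), -1)) = Mul(44649, Pow(Add(-43985, -48412), -1)) = Mul(44649, Pow(-92397, -1)) = Mul(44649, Rational(-1, 92397)) = Rational(-14883, 30799)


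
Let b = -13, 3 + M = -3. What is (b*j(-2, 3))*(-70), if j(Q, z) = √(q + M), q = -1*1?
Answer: 910*I*√7 ≈ 2407.6*I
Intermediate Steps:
M = -6 (M = -3 - 3 = -6)
q = -1
j(Q, z) = I*√7 (j(Q, z) = √(-1 - 6) = √(-7) = I*√7)
(b*j(-2, 3))*(-70) = -13*I*√7*(-70) = 910*I*√7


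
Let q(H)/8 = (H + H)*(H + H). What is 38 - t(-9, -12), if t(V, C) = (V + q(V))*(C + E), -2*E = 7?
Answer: 80149/2 ≈ 40075.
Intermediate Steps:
E = -7/2 (E = -½*7 = -7/2 ≈ -3.5000)
q(H) = 32*H² (q(H) = 8*((H + H)*(H + H)) = 8*((2*H)*(2*H)) = 8*(4*H²) = 32*H²)
t(V, C) = (-7/2 + C)*(V + 32*V²) (t(V, C) = (V + 32*V²)*(C - 7/2) = (V + 32*V²)*(-7/2 + C) = (-7/2 + C)*(V + 32*V²))
38 - t(-9, -12) = 38 - (-9)*(-7 - 224*(-9) + 2*(-12) + 64*(-12)*(-9))/2 = 38 - (-9)*(-7 + 2016 - 24 + 6912)/2 = 38 - (-9)*8897/2 = 38 - 1*(-80073/2) = 38 + 80073/2 = 80149/2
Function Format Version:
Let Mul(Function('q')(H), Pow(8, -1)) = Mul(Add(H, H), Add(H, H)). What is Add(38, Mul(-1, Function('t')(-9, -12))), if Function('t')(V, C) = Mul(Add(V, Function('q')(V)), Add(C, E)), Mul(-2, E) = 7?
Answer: Rational(80149, 2) ≈ 40075.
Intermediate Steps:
E = Rational(-7, 2) (E = Mul(Rational(-1, 2), 7) = Rational(-7, 2) ≈ -3.5000)
Function('q')(H) = Mul(32, Pow(H, 2)) (Function('q')(H) = Mul(8, Mul(Add(H, H), Add(H, H))) = Mul(8, Mul(Mul(2, H), Mul(2, H))) = Mul(8, Mul(4, Pow(H, 2))) = Mul(32, Pow(H, 2)))
Function('t')(V, C) = Mul(Add(Rational(-7, 2), C), Add(V, Mul(32, Pow(V, 2)))) (Function('t')(V, C) = Mul(Add(V, Mul(32, Pow(V, 2))), Add(C, Rational(-7, 2))) = Mul(Add(V, Mul(32, Pow(V, 2))), Add(Rational(-7, 2), C)) = Mul(Add(Rational(-7, 2), C), Add(V, Mul(32, Pow(V, 2)))))
Add(38, Mul(-1, Function('t')(-9, -12))) = Add(38, Mul(-1, Mul(Rational(1, 2), -9, Add(-7, Mul(-224, -9), Mul(2, -12), Mul(64, -12, -9))))) = Add(38, Mul(-1, Mul(Rational(1, 2), -9, Add(-7, 2016, -24, 6912)))) = Add(38, Mul(-1, Mul(Rational(1, 2), -9, 8897))) = Add(38, Mul(-1, Rational(-80073, 2))) = Add(38, Rational(80073, 2)) = Rational(80149, 2)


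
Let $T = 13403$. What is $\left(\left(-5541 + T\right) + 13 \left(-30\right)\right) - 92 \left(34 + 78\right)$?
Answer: $-2832$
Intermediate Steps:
$\left(\left(-5541 + T\right) + 13 \left(-30\right)\right) - 92 \left(34 + 78\right) = \left(\left(-5541 + 13403\right) + 13 \left(-30\right)\right) - 92 \left(34 + 78\right) = \left(7862 - 390\right) - 10304 = 7472 - 10304 = -2832$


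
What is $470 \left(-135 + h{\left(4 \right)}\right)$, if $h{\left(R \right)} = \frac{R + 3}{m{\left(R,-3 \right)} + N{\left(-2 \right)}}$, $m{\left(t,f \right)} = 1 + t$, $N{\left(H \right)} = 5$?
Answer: $-63121$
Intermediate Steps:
$h{\left(R \right)} = \frac{3 + R}{6 + R}$ ($h{\left(R \right)} = \frac{R + 3}{\left(1 + R\right) + 5} = \frac{3 + R}{6 + R}$)
$470 \left(-135 + h{\left(4 \right)}\right) = 470 \left(-135 + \frac{3 + 4}{6 + 4}\right) = 470 \left(-135 + \frac{1}{10} \cdot 7\right) = 470 \left(-135 + \frac{7}{10}\right) = 470 \left(- \frac{1343}{10}\right) = -63121$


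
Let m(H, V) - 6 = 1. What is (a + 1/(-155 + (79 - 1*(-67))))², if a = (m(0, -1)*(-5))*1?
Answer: 99856/81 ≈ 1232.8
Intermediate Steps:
m(H, V) = 7 (m(H, V) = 6 + 1 = 7)
a = -35 (a = (7*(-5))*1 = -35*1 = -35)
(a + 1/(-155 + (79 - 1*(-67))))² = (-35 + 1/(-155 + (79 - 1*(-67))))² = (-35 + 1/(-155 + (79 + 67)))² = (-35 + 1/(-155 + 146))² = (-35 + 1/(-9))² = (-35 - ⅑)² = (-316/9)² = 99856/81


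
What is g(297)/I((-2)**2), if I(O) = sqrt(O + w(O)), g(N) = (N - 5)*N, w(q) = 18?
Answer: 3942*sqrt(22) ≈ 18490.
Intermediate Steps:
g(N) = N*(-5 + N) (g(N) = (-5 + N)*N = N*(-5 + N))
I(O) = sqrt(18 + O) (I(O) = sqrt(O + 18) = sqrt(18 + O))
g(297)/I((-2)**2) = (297*(-5 + 297))/(sqrt(18 + (-2)**2)) = (297*292)/(sqrt(18 + 4)) = 86724/(sqrt(22)) = 86724*(sqrt(22)/22) = 3942*sqrt(22)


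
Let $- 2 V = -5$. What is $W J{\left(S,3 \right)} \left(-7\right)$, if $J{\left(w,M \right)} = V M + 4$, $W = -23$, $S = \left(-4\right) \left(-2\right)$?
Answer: $\frac{3703}{2} \approx 1851.5$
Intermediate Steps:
$V = \frac{5}{2}$ ($V = \left(- \frac{1}{2}\right) \left(-5\right) = \frac{5}{2} \approx 2.5$)
$S = 8$
$J{\left(w,M \right)} = 4 + \frac{5 M}{2}$ ($J{\left(w,M \right)} = \frac{5 M}{2} + 4 = 4 + \frac{5 M}{2}$)
$W J{\left(S,3 \right)} \left(-7\right) = - 23 \left(4 + \frac{5}{2} \cdot 3\right) \left(-7\right) = - 23 \left(4 + \frac{15}{2}\right) \left(-7\right) = \left(-23\right) \frac{23}{2} \left(-7\right) = \left(- \frac{529}{2}\right) \left(-7\right) = \frac{3703}{2}$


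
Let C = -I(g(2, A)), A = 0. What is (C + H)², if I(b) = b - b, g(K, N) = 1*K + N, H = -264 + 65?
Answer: 39601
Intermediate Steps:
H = -199
g(K, N) = K + N
I(b) = 0
C = 0 (C = -1*0 = 0)
(C + H)² = (0 - 199)² = (-199)² = 39601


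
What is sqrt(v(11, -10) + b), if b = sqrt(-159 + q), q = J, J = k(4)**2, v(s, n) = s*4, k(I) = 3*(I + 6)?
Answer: sqrt(44 + sqrt(741)) ≈ 8.4393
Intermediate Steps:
k(I) = 18 + 3*I (k(I) = 3*(6 + I) = 18 + 3*I)
v(s, n) = 4*s
J = 900 (J = (18 + 3*4)**2 = (18 + 12)**2 = 30**2 = 900)
q = 900
b = sqrt(741) (b = sqrt(-159 + 900) = sqrt(741) ≈ 27.221)
sqrt(v(11, -10) + b) = sqrt(4*11 + sqrt(741)) = sqrt(44 + sqrt(741))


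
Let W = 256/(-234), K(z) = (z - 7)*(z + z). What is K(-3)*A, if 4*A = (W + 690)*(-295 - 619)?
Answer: -368351140/39 ≈ -9.4449e+6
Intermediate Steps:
K(z) = 2*z*(-7 + z) (K(z) = (-7 + z)*(2*z) = 2*z*(-7 + z))
W = -128/117 (W = 256*(-1/234) = -128/117 ≈ -1.0940)
A = -18417557/117 (A = ((-128/117 + 690)*(-295 - 619))/4 = ((80602/117)*(-914))/4 = (¼)*(-73670228/117) = -18417557/117 ≈ -1.5742e+5)
K(-3)*A = (2*(-3)*(-7 - 3))*(-18417557/117) = (2*(-3)*(-10))*(-18417557/117) = 60*(-18417557/117) = -368351140/39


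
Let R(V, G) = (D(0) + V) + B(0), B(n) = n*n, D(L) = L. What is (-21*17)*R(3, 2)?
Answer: -1071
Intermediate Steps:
B(n) = n**2
R(V, G) = V (R(V, G) = (0 + V) + 0**2 = V + 0 = V)
(-21*17)*R(3, 2) = -21*17*3 = -357*3 = -1071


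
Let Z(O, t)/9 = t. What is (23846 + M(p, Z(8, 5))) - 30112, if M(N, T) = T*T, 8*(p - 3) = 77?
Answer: -4241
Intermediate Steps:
p = 101/8 (p = 3 + (1/8)*77 = 3 + 77/8 = 101/8 ≈ 12.625)
Z(O, t) = 9*t
M(N, T) = T**2
(23846 + M(p, Z(8, 5))) - 30112 = (23846 + (9*5)**2) - 30112 = (23846 + 45**2) - 30112 = (23846 + 2025) - 30112 = 25871 - 30112 = -4241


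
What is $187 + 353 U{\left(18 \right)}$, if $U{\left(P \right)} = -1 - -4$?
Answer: $1246$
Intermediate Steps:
$U{\left(P \right)} = 3$ ($U{\left(P \right)} = -1 + 4 = 3$)
$187 + 353 U{\left(18 \right)} = 187 + 353 \cdot 3 = 187 + 1059 = 1246$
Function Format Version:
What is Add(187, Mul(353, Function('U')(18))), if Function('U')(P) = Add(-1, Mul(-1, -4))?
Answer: 1246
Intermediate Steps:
Function('U')(P) = 3 (Function('U')(P) = Add(-1, 4) = 3)
Add(187, Mul(353, Function('U')(18))) = Add(187, Mul(353, 3)) = Add(187, 1059) = 1246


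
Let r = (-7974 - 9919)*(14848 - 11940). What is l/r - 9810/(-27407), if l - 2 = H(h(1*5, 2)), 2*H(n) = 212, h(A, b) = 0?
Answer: 127609809921/356516038877 ≈ 0.35794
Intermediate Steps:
r = -52032844 (r = -17893*2908 = -52032844)
H(n) = 106 (H(n) = (1/2)*212 = 106)
l = 108 (l = 2 + 106 = 108)
l/r - 9810/(-27407) = 108/(-52032844) - 9810/(-27407) = 108*(-1/52032844) - 9810*(-1/27407) = -27/13008211 + 9810/27407 = 127609809921/356516038877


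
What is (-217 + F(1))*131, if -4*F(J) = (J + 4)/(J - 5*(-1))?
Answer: -682903/24 ≈ -28454.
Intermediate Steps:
F(J) = -(4 + J)/(4*(5 + J)) (F(J) = -(J + 4)/(4*(J - 5*(-1))) = -(4 + J)/(4*(J + 5)) = -(4 + J)/(4*(5 + J)))
(-217 + F(1))*131 = (-217 + (-4 - 1*1)/(4*(5 + 1)))*131 = (-217 + (¼)*(-4 - 1)/6)*131 = (-217 + (¼)*(⅙)*(-5))*131 = (-217 - 5/24)*131 = -5213/24*131 = -682903/24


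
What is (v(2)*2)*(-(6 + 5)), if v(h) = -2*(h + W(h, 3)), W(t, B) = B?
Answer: 220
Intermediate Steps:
v(h) = -6 - 2*h (v(h) = -2*(h + 3) = -2*(3 + h) = -6 - 2*h)
(v(2)*2)*(-(6 + 5)) = ((-6 - 2*2)*2)*(-(6 + 5)) = ((-6 - 4)*2)*(-1*11) = -10*2*(-11) = -20*(-11) = 220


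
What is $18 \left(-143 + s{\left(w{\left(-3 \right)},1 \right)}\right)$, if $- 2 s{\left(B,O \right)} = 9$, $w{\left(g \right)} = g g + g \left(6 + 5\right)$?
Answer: $-2655$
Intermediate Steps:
$w{\left(g \right)} = g^{2} + 11 g$ ($w{\left(g \right)} = g^{2} + g 11 = g^{2} + 11 g$)
$s{\left(B,O \right)} = - \frac{9}{2}$ ($s{\left(B,O \right)} = \left(- \frac{1}{2}\right) 9 = - \frac{9}{2}$)
$18 \left(-143 + s{\left(w{\left(-3 \right)},1 \right)}\right) = 18 \left(-143 - \frac{9}{2}\right) = 18 \left(- \frac{295}{2}\right) = -2655$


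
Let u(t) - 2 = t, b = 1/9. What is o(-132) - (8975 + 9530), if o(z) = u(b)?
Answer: -166526/9 ≈ -18503.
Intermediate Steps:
b = 1/9 ≈ 0.11111
u(t) = 2 + t
o(z) = 19/9 (o(z) = 2 + 1/9 = 19/9)
o(-132) - (8975 + 9530) = 19/9 - (8975 + 9530) = 19/9 - 1*18505 = 19/9 - 18505 = -166526/9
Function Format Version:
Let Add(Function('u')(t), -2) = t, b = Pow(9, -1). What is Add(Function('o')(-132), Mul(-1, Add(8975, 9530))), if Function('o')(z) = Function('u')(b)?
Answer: Rational(-166526, 9) ≈ -18503.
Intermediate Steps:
b = Rational(1, 9) ≈ 0.11111
Function('u')(t) = Add(2, t)
Function('o')(z) = Rational(19, 9) (Function('o')(z) = Add(2, Rational(1, 9)) = Rational(19, 9))
Add(Function('o')(-132), Mul(-1, Add(8975, 9530))) = Add(Rational(19, 9), Mul(-1, Add(8975, 9530))) = Add(Rational(19, 9), Mul(-1, 18505)) = Add(Rational(19, 9), -18505) = Rational(-166526, 9)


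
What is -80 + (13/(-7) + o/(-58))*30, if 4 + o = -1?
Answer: -27025/203 ≈ -133.13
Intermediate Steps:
o = -5 (o = -4 - 1 = -5)
-80 + (13/(-7) + o/(-58))*30 = -80 + (13/(-7) - 5/(-58))*30 = -80 + (13*(-1/7) - 5*(-1/58))*30 = -80 + (-13/7 + 5/58)*30 = -80 - 719/406*30 = -80 - 10785/203 = -27025/203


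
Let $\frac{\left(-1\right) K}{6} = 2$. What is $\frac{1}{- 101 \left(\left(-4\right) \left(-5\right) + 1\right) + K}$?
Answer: $- \frac{1}{2133} \approx -0.00046882$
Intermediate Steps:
$K = -12$ ($K = \left(-6\right) 2 = -12$)
$\frac{1}{- 101 \left(\left(-4\right) \left(-5\right) + 1\right) + K} = \frac{1}{- 101 \left(\left(-4\right) \left(-5\right) + 1\right) - 12} = \frac{1}{- 101 \left(20 + 1\right) - 12} = \frac{1}{\left(-101\right) 21 - 12} = \frac{1}{-2121 - 12} = \frac{1}{-2133} = - \frac{1}{2133}$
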